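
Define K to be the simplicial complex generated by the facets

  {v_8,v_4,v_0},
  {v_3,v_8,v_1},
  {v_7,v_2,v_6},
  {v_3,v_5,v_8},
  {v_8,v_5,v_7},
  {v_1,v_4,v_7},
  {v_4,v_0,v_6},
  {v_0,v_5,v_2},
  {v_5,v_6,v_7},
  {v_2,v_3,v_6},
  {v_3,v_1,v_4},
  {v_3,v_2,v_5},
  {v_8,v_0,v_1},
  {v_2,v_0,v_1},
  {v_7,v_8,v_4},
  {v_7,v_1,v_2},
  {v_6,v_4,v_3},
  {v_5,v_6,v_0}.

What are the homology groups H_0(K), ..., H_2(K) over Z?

H_0 ≅ Z,  H_1 ≅ Z ⊕ Z/2,  H_2 = 0.

Fix the vertex order v_0 < v_1 < v_2 < v_3 < v_4 < v_5 < v_6 < v_7 < v_8 and write every simplex with vertices in increasing order. Then dim K = 2 and the simplices of K are:

  0-simplices (9): [v_0], [v_1], [v_2], [v_3], [v_4], [v_5], [v_6], [v_7], [v_8]
  1-simplices (27): (27 of them)
  2-simplices (18): (18 of them)

giving chain groups C_0 ≅ Z^9, C_1 ≅ Z^27, C_2 ≅ Z^18.

Boundary ∂_1: C_1 → C_0 is given by ∂[p,q] = [q] − [p].
The resulting 9×27 matrix has rank 8, and its Smith normal form has invariant factors (1,1,1,1,1,1,1,1).

∂_2: C_2 → C_1 sends each 2-simplex [p,q,r] to [q,r] − [p,r] + [p,q]. For instance
  ∂[v_2,v_3,v_5] = [v_3,v_5] − [v_2,v_5] + [v_2,v_3],
  ∂[v_0,v_2,v_5] = [v_2,v_5] − [v_0,v_5] + [v_0,v_2].
This gives a 27×18 integer matrix of rank 18; reducing to Smith normal form yields diagonal entries (1,1,1,1,1,1,1,1,1,1,1,1,1,1,1,1,1,2).

From H_k ≅ ker(∂_k) / im(∂_{k+1}) we obtain:

  H_0: rank C_0 − rank ∂_1 = 9 − 8 = 1, and the invariant factors of ∂_1 are all 1, so H_0 ≅ Z.
  H_1: rank ker ∂_1 − rank ∂_2 = (27 − 8) − 18 = 1, and ∂_2 has invariant factor 2 > 1, so H_1 ≅ Z ⊕ Z/2.
  H_2: rank ker ∂_2 − rank ∂_3 = (18 − 18) − 0 = 0, and there is no ∂_3, so H_2 ≅ 0.

As a check, the Euler characteristic is 9 − 27 + 18 = 0, which agrees with 1 − 1 + 0 = 0.
(K is a triangulation of the Klein bottle.)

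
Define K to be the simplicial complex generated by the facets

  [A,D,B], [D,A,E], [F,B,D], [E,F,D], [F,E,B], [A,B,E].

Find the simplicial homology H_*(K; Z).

K has 5 vertices, 9 edges, 6 triangles.
rank ∂_0 = 0, rank ∂_1 = 4 ⇒ b_0 = 5 − 0 − 4 = 1; all invariant factors of ∂_1 are 1 so no torsion. So H_0 ≅ Z.
rank ∂_1 = 4, rank ∂_2 = 5 ⇒ b_1 = 9 − 4 − 5 = 0; all invariant factors of ∂_2 are 1 so no torsion. So H_1 ≅ 0.
rank ∂_2 = 5, rank ∂_3 = 0 ⇒ b_2 = 6 − 5 − 0 = 1. So H_2 ≅ Z.

H_0 = Z,  H_1 = 0,  H_2 = Z.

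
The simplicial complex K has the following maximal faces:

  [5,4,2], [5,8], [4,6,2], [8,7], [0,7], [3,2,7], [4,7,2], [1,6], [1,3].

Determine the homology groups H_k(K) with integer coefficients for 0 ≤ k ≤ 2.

Order the vertices as 0 < 1 < 2 < 3 < 4 < 5 < 6 < 7 < 8. Listing each simplex with vertices in this order, K has dimension 2 with simplices:

  0-simplices (9): [0], [1], [2], [3], [4], [5], [6], [7], [8]
  1-simplices (14): [0,7], [1,3], [1,6], [2,3], [2,4], [2,5], [2,6], [2,7], [3,7], [4,5], [4,6], [4,7], [5,8], [7,8]
  2-simplices (4): [2,3,7], [2,4,5], [2,4,6], [2,4,7]

Hence C_0 ≅ Z^9, C_1 ≅ Z^14, C_2 ≅ Z^4.

∂_1: C_1 → C_0 maps an edge to its endpoints' difference, ∂[p,q] = q − p.
The resulting 9×14 matrix has rank 8, and its Smith normal form has invariant factors (1,1,1,1,1,1,1,1).

∂_2: C_2 → C_1 maps a triangle to the signed sum of its edges. For instance
  ∂[2,4,5] = [4,5] − [2,5] + [2,4],
  ∂[2,4,7] = [4,7] − [2,7] + [2,4].
The 14×4 boundary matrix has rank 4 and Smith normal form diag(1,1,1,1).

Now H_k = ker ∂_k / im ∂_{k+1}, so:

  H_0: rank C_0 − rank ∂_1 = 9 − 8 = 1, and the invariant factors of ∂_1 are all 1, so H_0 = Z.
  H_1: rank ker ∂_1 − rank ∂_2 = (14 − 8) − 4 = 2, and the invariant factors of ∂_2 are all 1, so H_1 = Z^2.
  H_2: rank ker ∂_2 − rank ∂_3 = (4 − 4) − 0 = 0, and there is no ∂_3, so H_2 = 0.

As a check, the Euler characteristic is 9 − 14 + 4 = -1, which agrees with 1 − 2 + 0 = -1.

H_0 ≅ Z,  H_1 ≅ Z^2,  H_2 = 0.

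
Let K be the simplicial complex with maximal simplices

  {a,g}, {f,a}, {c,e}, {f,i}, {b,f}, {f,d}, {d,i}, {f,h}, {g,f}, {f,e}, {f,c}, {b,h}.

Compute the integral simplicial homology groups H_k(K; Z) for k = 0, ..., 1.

H_0 = Z,  H_1 = Z^4.

Fix the vertex order a < b < c < d < e < f < g < h < i and write every simplex with vertices in increasing order. Then dim K = 1 and the simplices of K are:

  0-simplices (9): a, b, c, d, e, f, g, h, i
  1-simplices (12): af, ag, bf, bh, ce, cf, df, di, ef, fg, fh, fi

so the chain groups are C_0 ≅ Z^9, C_1 ≅ Z^12.

Boundary ∂_1: C_1 → C_0 maps an edge to its endpoints' difference, ∂[p,q] = q − p. For instance
  ∂af = f − a.
This gives a 9×12 integer matrix of rank 8; reducing to Smith normal form yields diagonal entries (1,1,1,1,1,1,1,1).

Computing H_k = (kernel of ∂_k) / (image of ∂_{k+1}):

  H_0: rank C_0 − rank ∂_1 = 9 − 8 = 1, and the invariant factors of ∂_1 are all 1, so H_0 = Z.
  H_1: rank ker ∂_1 − rank ∂_2 = (12 − 8) − 0 = 4, and there is no ∂_2, so H_1 = Z^4.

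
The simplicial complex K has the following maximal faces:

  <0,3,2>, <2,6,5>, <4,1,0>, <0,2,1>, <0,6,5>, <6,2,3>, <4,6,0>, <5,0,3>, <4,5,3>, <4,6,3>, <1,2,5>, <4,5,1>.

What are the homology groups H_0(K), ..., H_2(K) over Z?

H_0 ≅ Z,  H_1 ≅ Z/2Z,  H_2 = 0.

Order the vertices as 0 < 1 < 2 < 3 < 4 < 5 < 6. Listing each simplex with vertices in this order, K has dimension 2 with simplices:

  0-simplices (7): [0], [1], [2], [3], [4], [5], [6]
  1-simplices (18): [0,1], [0,2], [0,3], [0,4], [0,5], [0,6], [1,2], [1,4], [1,5], [2,3], [2,5], [2,6], [3,4], [3,5], [3,6], [4,5], [4,6], [5,6]
  2-simplices (12): [0,1,2], [0,1,4], [0,2,3], [0,3,5], [0,4,6], [0,5,6], [1,2,5], [1,4,5], [2,3,6], [2,5,6], [3,4,5], [3,4,6]

Hence C_0 ≅ Z^7, C_1 ≅ Z^18, C_2 ≅ Z^12.

The boundary map ∂_1: C_1 → C_0 sends each edge [p,q] (with p < q) to q − p. For instance
  ∂[3,5] = [5] − [3].
This gives a 7×18 integer matrix of rank 6; reducing to Smith normal form yields diagonal entries (1,1,1,1,1,1).

Boundary ∂_2: C_2 → C_1 acts by ∂[p,q,r] = [q,r] − [p,r] + [p,q]. For instance
  ∂[0,3,5] = [3,5] − [0,5] + [0,3],
  ∂[0,4,6] = [4,6] − [0,6] + [0,4].
The 18×12 boundary matrix has rank 12 and Smith normal form diag(1,1,1,1,1,1,1,1,1,1,1,2).

From H_k ≅ ker(∂_k) / im(∂_{k+1}) we obtain:

  H_0: rank C_0 − rank ∂_1 = 7 − 6 = 1, and the invariant factors of ∂_1 are all 1, so H_0 = Z.
  H_1: rank ker ∂_1 − rank ∂_2 = (18 − 6) − 12 = 0, and ∂_2 has invariant factor 2 > 1, so H_1 = Z/2Z.
  H_2: rank ker ∂_2 − rank ∂_3 = (12 − 12) − 0 = 0, and there is no ∂_3, so H_2 = 0.

As a check, the Euler characteristic is 7 − 18 + 12 = 1, which agrees with 1 − 0 + 0 = 1.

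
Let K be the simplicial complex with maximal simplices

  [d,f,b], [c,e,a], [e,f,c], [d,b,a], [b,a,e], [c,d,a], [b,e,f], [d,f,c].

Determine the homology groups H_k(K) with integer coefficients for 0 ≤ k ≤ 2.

Take the total order a < b < c < d < e < f on the vertex set. Then K (dimension 2) consists of the simplices:

  0-simplices (6): a, b, c, d, e, f
  1-simplices (12): ab, ac, ad, ae, bd, be, bf, cd, ce, cf, df, ef
  2-simplices (8): abd, abe, acd, ace, bdf, bef, cdf, cef

so the chain groups are C_0 ≅ Z^6, C_1 ≅ Z^12, C_2 ≅ Z^8.

The boundary map ∂_1: C_1 → C_0 is given by ∂[p,q] = [q] − [p].
The resulting 6×12 matrix has rank 5, and its Smith normal form has invariant factors (1,1,1,1,1).

Boundary ∂_2: C_2 → C_1 sends each 2-simplex [p,q,r] to [q,r] − [p,r] + [p,q]. For instance
  ∂abe = be − ae + ab,
  ∂abd = bd − ad + ab.
As a 12×8 matrix over Z this has rank 7, with invariant factors (1,1,1,1,1,1,1).

Reading off H_k = ker ∂_k / im ∂_{k+1}:

  H_0: rank C_0 − rank ∂_1 = 6 − 5 = 1, and the invariant factors of ∂_1 are all 1, so H_0 ≅ Z.
  H_1: rank ker ∂_1 − rank ∂_2 = (12 − 5) − 7 = 0, and the invariant factors of ∂_2 are all 1, so H_1 ≅ 0.
  H_2: rank ker ∂_2 − rank ∂_3 = (8 − 7) − 0 = 1, and there is no ∂_3, so H_2 ≅ Z.

H_0 ≅ Z,  H_1 = 0,  H_2 ≅ Z.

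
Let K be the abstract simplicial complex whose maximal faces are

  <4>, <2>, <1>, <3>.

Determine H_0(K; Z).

H_0 ≅ Z^4.

We work with the vertex ordering 1 < 2 < 3 < 4. The simplices of K, each written with vertices in increasing order, are:

  0-simplices (4): [1], [2], [3], [4]

giving chain groups C_0 ≅ Z^4.

Reading off H_k = ker ∂_k / im ∂_{k+1}:

  H_0: rank C_0 − rank ∂_1 = 4 − 0 = 4, and there is no ∂_1, so H_0 = Z^4.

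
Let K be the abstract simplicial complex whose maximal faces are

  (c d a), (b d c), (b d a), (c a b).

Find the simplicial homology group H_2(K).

H_2 = Z.

Fix the vertex order a < b < c < d and write every simplex with vertices in increasing order. Then dim K = 2 and the simplices of K are:

  0-simplices (4): a, b, c, d
  1-simplices (6): ab, ac, ad, bc, bd, cd
  2-simplices (4): abc, abd, acd, bcd

so the chain groups are C_0 ≅ Z^4, C_1 ≅ Z^6, C_2 ≅ Z^4.

∂_1: C_1 → C_0 sends each edge [p,q] (with p < q) to q − p.
The resulting 4×6 matrix has rank 3, and its Smith normal form has invariant factors (1,1,1).

The boundary map ∂_2: C_2 → C_1 sends each 2-simplex [p,q,r] to [q,r] − [p,r] + [p,q]. For instance
  ∂abc = bc − ac + ab,
  ∂abd = bd − ad + ab.
The resulting 6×4 matrix has rank 3, and its Smith normal form has invariant factors (1,1,1).

Computing H_k = (kernel of ∂_k) / (image of ∂_{k+1}):

  H_2: rank ker ∂_2 − rank ∂_3 = (4 − 3) − 0 = 1, and there is no ∂_3, so H_2 ≅ Z.

(K is a triangulation of the 2-sphere S^2.)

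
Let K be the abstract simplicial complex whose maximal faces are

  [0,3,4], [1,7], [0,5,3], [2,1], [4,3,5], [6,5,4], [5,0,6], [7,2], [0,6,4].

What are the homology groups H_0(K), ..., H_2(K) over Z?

H_0 = Z^2,  H_1 = Z,  H_2 = Z.

We work with the vertex ordering 0 < 1 < 2 < 3 < 4 < 5 < 6 < 7. The simplices of K, each written with vertices in increasing order, are:

  0-simplices (8): [0], [1], [2], [3], [4], [5], [6], [7]
  1-simplices (12): [0,3], [0,4], [0,5], [0,6], [1,2], [1,7], [2,7], [3,4], [3,5], [4,5], [4,6], [5,6]
  2-simplices (6): [0,3,4], [0,3,5], [0,4,6], [0,5,6], [3,4,5], [4,5,6]

Hence C_0 ≅ Z^8, C_1 ≅ Z^12, C_2 ≅ Z^6.

∂_1: C_1 → C_0 is given by ∂[p,q] = [q] − [p]. For instance
  ∂[3,5] = [5] − [3].
The 8×12 boundary matrix has rank 6 and Smith normal form diag(1,1,1,1,1,1).

The boundary map ∂_2: C_2 → C_1 acts by ∂[p,q,r] = [q,r] − [p,r] + [p,q]. For instance
  ∂[0,3,5] = [3,5] − [0,5] + [0,3],
  ∂[0,5,6] = [5,6] − [0,6] + [0,5].
This gives a 12×6 integer matrix of rank 5; reducing to Smith normal form yields diagonal entries (1,1,1,1,1).

Reading off H_k = ker ∂_k / im ∂_{k+1}:

  H_0: rank C_0 − rank ∂_1 = 8 − 6 = 2, and the invariant factors of ∂_1 are all 1, so H_0 ≅ Z^2.
  H_1: rank ker ∂_1 − rank ∂_2 = (12 − 6) − 5 = 1, and the invariant factors of ∂_2 are all 1, so H_1 ≅ Z.
  H_2: rank ker ∂_2 − rank ∂_3 = (6 − 5) − 0 = 1, and there is no ∂_3, so H_2 ≅ Z.

As a check, the Euler characteristic is 8 − 12 + 6 = 2, which agrees with 2 − 1 + 1 = 2.
(K is a triangulation of the disjoint union of the 2-sphere S^2 and the circle S^1.)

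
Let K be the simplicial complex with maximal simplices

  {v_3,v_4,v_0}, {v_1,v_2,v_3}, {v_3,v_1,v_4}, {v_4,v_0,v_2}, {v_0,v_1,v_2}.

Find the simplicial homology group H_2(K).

Order the vertices as v_0 < v_1 < v_2 < v_3 < v_4. Listing each simplex with vertices in this order, K has dimension 2 with simplices:

  0-simplices (5): [v_0], [v_1], [v_2], [v_3], [v_4]
  1-simplices (10): [v_0,v_1], [v_0,v_2], [v_0,v_3], [v_0,v_4], [v_1,v_2], [v_1,v_3], [v_1,v_4], [v_2,v_3], [v_2,v_4], [v_3,v_4]
  2-simplices (5): [v_0,v_1,v_2], [v_0,v_2,v_4], [v_0,v_3,v_4], [v_1,v_2,v_3], [v_1,v_3,v_4]

Hence C_0 ≅ Z^5, C_1 ≅ Z^10, C_2 ≅ Z^5.

The boundary map ∂_1: C_1 → C_0 sends each edge [p,q] (with p < q) to q − p. For instance
  ∂[v_1,v_2] = [v_2] − [v_1].
The 5×10 boundary matrix has rank 4 and Smith normal form diag(1,1,1,1).

Boundary ∂_2: C_2 → C_1 maps a triangle to the signed sum of its edges. For instance
  ∂[v_0,v_3,v_4] = [v_3,v_4] − [v_0,v_4] + [v_0,v_3],
  ∂[v_1,v_2,v_3] = [v_2,v_3] − [v_1,v_3] + [v_1,v_2].
The 10×5 boundary matrix has rank 5 and Smith normal form diag(1,1,1,1,1).

Now H_k = ker ∂_k / im ∂_{k+1}, so:

  H_2: rank ker ∂_2 − rank ∂_3 = (5 − 5) − 0 = 0, and there is no ∂_3, so H_2 ≅ 0.

(K is a triangulation of the Möbius band.)

H_2 ≅ 0.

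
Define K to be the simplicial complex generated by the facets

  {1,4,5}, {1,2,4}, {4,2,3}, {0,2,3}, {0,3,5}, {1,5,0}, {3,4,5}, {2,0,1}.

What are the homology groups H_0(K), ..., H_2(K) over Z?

H_0 ≅ Z,  H_1 = 0,  H_2 ≅ Z.

Take the total order 0 < 1 < 2 < 3 < 4 < 5 on the vertex set. Then K (dimension 2) consists of the simplices:

  0-simplices (6): [0], [1], [2], [3], [4], [5]
  1-simplices (12): [0,1], [0,2], [0,3], [0,5], [1,2], [1,4], [1,5], [2,3], [2,4], [3,4], [3,5], [4,5]
  2-simplices (8): [0,1,2], [0,1,5], [0,2,3], [0,3,5], [1,2,4], [1,4,5], [2,3,4], [3,4,5]

so the chain groups are C_0 ≅ Z^6, C_1 ≅ Z^12, C_2 ≅ Z^8.

Boundary ∂_1: C_1 → C_0 maps an edge to its endpoints' difference, ∂[p,q] = q − p. For instance
  ∂[0,1] = [1] − [0].
As a 6×12 matrix over Z this has rank 5, with invariant factors (1,1,1,1,1).

∂_2: C_2 → C_1 acts by ∂[p,q,r] = [q,r] − [p,r] + [p,q]. For instance
  ∂[2,3,4] = [3,4] − [2,4] + [2,3],
  ∂[0,1,2] = [1,2] − [0,2] + [0,1].
The resulting 12×8 matrix has rank 7, and its Smith normal form has invariant factors (1,1,1,1,1,1,1).

From H_k ≅ ker(∂_k) / im(∂_{k+1}) we obtain:

  H_0: rank C_0 − rank ∂_1 = 6 − 5 = 1, and the invariant factors of ∂_1 are all 1, so H_0 = Z.
  H_1: rank ker ∂_1 − rank ∂_2 = (12 − 5) − 7 = 0, and the invariant factors of ∂_2 are all 1, so H_1 = 0.
  H_2: rank ker ∂_2 − rank ∂_3 = (8 − 7) − 0 = 1, and there is no ∂_3, so H_2 = Z.

(K is a triangulation of the 2-sphere S^2.)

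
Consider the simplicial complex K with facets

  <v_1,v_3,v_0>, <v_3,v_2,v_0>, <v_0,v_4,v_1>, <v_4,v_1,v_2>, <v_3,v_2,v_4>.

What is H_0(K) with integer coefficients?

Order the vertices as v_0 < v_1 < v_2 < v_3 < v_4. Listing each simplex with vertices in this order, K has dimension 2 with simplices:

  0-simplices (5): [v_0], [v_1], [v_2], [v_3], [v_4]
  1-simplices (10): [v_0,v_1], [v_0,v_2], [v_0,v_3], [v_0,v_4], [v_1,v_2], [v_1,v_3], [v_1,v_4], [v_2,v_3], [v_2,v_4], [v_3,v_4]
  2-simplices (5): [v_0,v_1,v_3], [v_0,v_1,v_4], [v_0,v_2,v_3], [v_1,v_2,v_4], [v_2,v_3,v_4]

giving chain groups C_0 ≅ Z^5, C_1 ≅ Z^10, C_2 ≅ Z^5.

Boundary ∂_1: C_1 → C_0 maps an edge to its endpoints' difference, ∂[p,q] = q − p. For instance
  ∂[v_2,v_4] = [v_4] − [v_2].
The resulting 5×10 matrix has rank 4, and its Smith normal form has invariant factors (1,1,1,1).

The boundary map ∂_2: C_2 → C_1 acts by ∂[p,q,r] = [q,r] − [p,r] + [p,q]. For instance
  ∂[v_2,v_3,v_4] = [v_3,v_4] − [v_2,v_4] + [v_2,v_3],
  ∂[v_1,v_2,v_4] = [v_2,v_4] − [v_1,v_4] + [v_1,v_2].
The resulting 10×5 matrix has rank 5, and its Smith normal form has invariant factors (1,1,1,1,1).

From H_k ≅ ker(∂_k) / im(∂_{k+1}) we obtain:

  H_0: rank C_0 − rank ∂_1 = 5 − 4 = 1, and the invariant factors of ∂_1 are all 1, so H_0 ≅ Z.

H_0 ≅ Z.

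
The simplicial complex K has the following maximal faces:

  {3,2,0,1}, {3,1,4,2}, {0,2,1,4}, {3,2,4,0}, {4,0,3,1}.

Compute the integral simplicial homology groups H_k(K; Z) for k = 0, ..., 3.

H_0 ≅ Z,  H_1 = 0,  H_2 = 0,  H_3 ≅ Z.

We work with the vertex ordering 0 < 1 < 2 < 3 < 4. The simplices of K, each written with vertices in increasing order, are:

  0-simplices (5): [0], [1], [2], [3], [4]
  1-simplices (10): [0,1], [0,2], [0,3], [0,4], [1,2], [1,3], [1,4], [2,3], [2,4], [3,4]
  2-simplices (10): [0,1,2], [0,1,3], [0,1,4], [0,2,3], [0,2,4], [0,3,4], [1,2,3], [1,2,4], [1,3,4], [2,3,4]
  3-simplices (5): [0,1,2,3], [0,1,2,4], [0,1,3,4], [0,2,3,4], [1,2,3,4]

so the chain groups are C_0 ≅ Z^5, C_1 ≅ Z^10, C_2 ≅ Z^10, C_3 ≅ Z^5.

∂_1: C_1 → C_0 is given by ∂[p,q] = [q] − [p]. For instance
  ∂[2,3] = [3] − [2].
The resulting 5×10 matrix has rank 4, and its Smith normal form has invariant factors (1,1,1,1).

∂_2: C_2 → C_1 acts by ∂[p,q,r] = [q,r] − [p,r] + [p,q]. For instance
  ∂[1,2,4] = [2,4] − [1,4] + [1,2],
  ∂[0,1,2] = [1,2] − [0,2] + [0,1].
The 10×10 boundary matrix has rank 6 and Smith normal form diag(1,1,1,1,1,1).

∂_3: C_3 → C_2 sends each 3-simplex σ to the alternating sum Σ_i (−1)^i (σ with its i-th vertex removed). For instance
  ∂[0,1,2,3] = [1,2,3] − [0,2,3] + [0,1,3] − [0,1,2],
  ∂[0,1,3,4] = [1,3,4] − [0,3,4] + [0,1,4] − [0,1,3].
As a 10×5 matrix over Z this has rank 4, with invariant factors (1,1,1,1).

Now H_k = ker ∂_k / im ∂_{k+1}, so:

  H_0: rank C_0 − rank ∂_1 = 5 − 4 = 1, and the invariant factors of ∂_1 are all 1, so H_0 = Z.
  H_1: rank ker ∂_1 − rank ∂_2 = (10 − 4) − 6 = 0, and the invariant factors of ∂_2 are all 1, so H_1 = 0.
  H_2: rank ker ∂_2 − rank ∂_3 = (10 − 6) − 4 = 0, and the invariant factors of ∂_3 are all 1, so H_2 = 0.
  H_3: rank ker ∂_3 − rank ∂_4 = (5 − 4) − 0 = 1, and there is no ∂_4, so H_3 = Z.

As a check, the Euler characteristic is 5 − 10 + 10 − 5 = 0, which agrees with 1 − 0 + 0 − 1 = 0.
(K is a triangulation of the 3-sphere S^3.)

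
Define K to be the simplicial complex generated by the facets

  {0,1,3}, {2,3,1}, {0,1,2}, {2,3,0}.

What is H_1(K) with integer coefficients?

H_1 ≅ 0.

Fix the vertex order 0 < 1 < 2 < 3 and write every simplex with vertices in increasing order. Then dim K = 2 and the simplices of K are:

  0-simplices (4): [0], [1], [2], [3]
  1-simplices (6): [0,1], [0,2], [0,3], [1,2], [1,3], [2,3]
  2-simplices (4): [0,1,2], [0,1,3], [0,2,3], [1,2,3]

Hence C_0 ≅ Z^4, C_1 ≅ Z^6, C_2 ≅ Z^4.

The boundary map ∂_1: C_1 → C_0 maps an edge to its endpoints' difference, ∂[p,q] = q − p.
The 4×6 boundary matrix has rank 3 and Smith normal form diag(1,1,1).

Boundary ∂_2: C_2 → C_1 sends each 2-simplex [p,q,r] to [q,r] − [p,r] + [p,q]. For instance
  ∂[0,1,3] = [1,3] − [0,3] + [0,1],
  ∂[0,1,2] = [1,2] − [0,2] + [0,1].
The 6×4 boundary matrix has rank 3 and Smith normal form diag(1,1,1).

Reading off H_k = ker ∂_k / im ∂_{k+1}:

  H_1: rank ker ∂_1 − rank ∂_2 = (6 − 3) − 3 = 0, and the invariant factors of ∂_2 are all 1, so H_1 = 0.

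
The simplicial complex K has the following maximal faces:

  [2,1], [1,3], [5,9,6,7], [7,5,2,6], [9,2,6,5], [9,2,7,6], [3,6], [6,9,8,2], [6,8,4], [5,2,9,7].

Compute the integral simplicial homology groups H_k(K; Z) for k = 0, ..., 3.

H_0 ≅ Z,  H_1 ≅ Z,  H_2 = 0,  H_3 ≅ Z.

K has 9 vertices, 18 edges, 14 triangles, 6 3-simplices.
rank ∂_0 = 0, rank ∂_1 = 8 ⇒ b_0 = 9 − 0 − 8 = 1; all invariant factors of ∂_1 are 1 so no torsion. So H_0 ≅ Z.
rank ∂_1 = 8, rank ∂_2 = 9 ⇒ b_1 = 18 − 8 − 9 = 1; all invariant factors of ∂_2 are 1 so no torsion. So H_1 ≅ Z.
rank ∂_2 = 9, rank ∂_3 = 5 ⇒ b_2 = 14 − 9 − 5 = 0; all invariant factors of ∂_3 are 1 so no torsion. So H_2 ≅ 0.
rank ∂_3 = 5, rank ∂_4 = 0 ⇒ b_3 = 6 − 5 − 0 = 1. So H_3 ≅ Z.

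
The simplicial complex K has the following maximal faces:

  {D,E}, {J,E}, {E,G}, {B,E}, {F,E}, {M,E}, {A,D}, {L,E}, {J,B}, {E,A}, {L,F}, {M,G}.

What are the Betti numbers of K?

K has 9 vertices, 12 edges.
rank ∂_0 = 0, rank ∂_1 = 8 ⇒ b_0 = 9 − 0 − 8 = 1; all invariant factors of ∂_1 are 1 so no torsion. So H_0 = Z.
rank ∂_1 = 8, rank ∂_2 = 0 ⇒ b_1 = 12 − 8 − 0 = 4. So H_1 = Z^4.

b_0 = 1, b_1 = 4.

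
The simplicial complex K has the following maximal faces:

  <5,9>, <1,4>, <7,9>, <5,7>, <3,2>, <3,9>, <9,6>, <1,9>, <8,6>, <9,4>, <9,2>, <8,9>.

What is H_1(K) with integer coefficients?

H_1 ≅ Z^4.

Take the total order 1 < 2 < 3 < 4 < 5 < 6 < 7 < 8 < 9 on the vertex set. Then K (dimension 1) consists of the simplices:

  0-simplices (9): [1], [2], [3], [4], [5], [6], [7], [8], [9]
  1-simplices (12): [1,4], [1,9], [2,3], [2,9], [3,9], [4,9], [5,7], [5,9], [6,8], [6,9], [7,9], [8,9]

giving chain groups C_0 ≅ Z^9, C_1 ≅ Z^12.

The boundary map ∂_1: C_1 → C_0 maps an edge to its endpoints' difference, ∂[p,q] = q − p. For instance
  ∂[6,9] = [9] − [6].
As a 9×12 matrix over Z this has rank 8, with invariant factors (1,1,1,1,1,1,1,1).

From H_k ≅ ker(∂_k) / im(∂_{k+1}) we obtain:

  H_1: rank ker ∂_1 − rank ∂_2 = (12 − 8) − 0 = 4, and there is no ∂_2, so H_1 = Z^4.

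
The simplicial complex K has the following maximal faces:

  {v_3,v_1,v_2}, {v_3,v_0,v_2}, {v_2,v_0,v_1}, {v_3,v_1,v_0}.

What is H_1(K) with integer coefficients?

H_1 ≅ 0.

Fix the vertex order v_0 < v_1 < v_2 < v_3 and write every simplex with vertices in increasing order. Then dim K = 2 and the simplices of K are:

  0-simplices (4): [v_0], [v_1], [v_2], [v_3]
  1-simplices (6): [v_0,v_1], [v_0,v_2], [v_0,v_3], [v_1,v_2], [v_1,v_3], [v_2,v_3]
  2-simplices (4): [v_0,v_1,v_2], [v_0,v_1,v_3], [v_0,v_2,v_3], [v_1,v_2,v_3]

Hence C_0 ≅ Z^4, C_1 ≅ Z^6, C_2 ≅ Z^4.

Boundary ∂_1: C_1 → C_0 sends each edge [p,q] (with p < q) to q − p.
As a 4×6 matrix over Z this has rank 3, with invariant factors (1,1,1).

Boundary ∂_2: C_2 → C_1 sends each 2-simplex [p,q,r] to [q,r] − [p,r] + [p,q]. For instance
  ∂[v_0,v_1,v_3] = [v_1,v_3] − [v_0,v_3] + [v_0,v_1],
  ∂[v_0,v_1,v_2] = [v_1,v_2] − [v_0,v_2] + [v_0,v_1].
The resulting 6×4 matrix has rank 3, and its Smith normal form has invariant factors (1,1,1).

From H_k ≅ ker(∂_k) / im(∂_{k+1}) we obtain:

  H_1: rank ker ∂_1 − rank ∂_2 = (6 − 3) − 3 = 0, and the invariant factors of ∂_2 are all 1, so H_1 ≅ 0.

(K is a triangulation of the 2-sphere S^2.)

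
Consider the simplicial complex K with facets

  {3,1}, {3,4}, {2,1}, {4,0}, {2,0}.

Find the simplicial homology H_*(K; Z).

H_0 ≅ Z,  H_1 ≅ Z.

K has 5 vertices, 5 edges.
rank ∂_0 = 0, rank ∂_1 = 4 ⇒ b_0 = 5 − 0 − 4 = 1; all invariant factors of ∂_1 are 1 so no torsion. So H_0 ≅ Z.
rank ∂_1 = 4, rank ∂_2 = 0 ⇒ b_1 = 5 − 4 − 0 = 1. So H_1 ≅ Z.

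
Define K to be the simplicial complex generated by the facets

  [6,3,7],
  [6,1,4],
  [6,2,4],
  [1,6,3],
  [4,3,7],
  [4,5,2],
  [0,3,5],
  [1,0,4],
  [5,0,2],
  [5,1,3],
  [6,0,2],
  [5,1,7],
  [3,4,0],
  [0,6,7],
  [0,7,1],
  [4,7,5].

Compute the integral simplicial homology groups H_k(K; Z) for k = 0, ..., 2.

We work with the vertex ordering 0 < 1 < 2 < 3 < 4 < 5 < 6 < 7. The simplices of K, each written with vertices in increasing order, are:

  0-simplices (8): [0], [1], [2], [3], [4], [5], [6], [7]
  1-simplices (24): (24 of them)
  2-simplices (16): [0,1,4], [0,1,7], [0,2,5], [0,2,6], [0,3,4], [0,3,5], [0,6,7], [1,3,5], [1,3,6], [1,4,6], [1,5,7], [2,4,5], [2,4,6], [3,4,7], [3,6,7], [4,5,7]

Hence C_0 ≅ Z^8, C_1 ≅ Z^24, C_2 ≅ Z^16.

Boundary ∂_1: C_1 → C_0 maps an edge to its endpoints' difference, ∂[p,q] = q − p. For instance
  ∂[0,6] = [6] − [0].
This gives a 8×24 integer matrix of rank 7; reducing to Smith normal form yields diagonal entries (1,1,1,1,1,1,1).

∂_2: C_2 → C_1 sends each 2-simplex [p,q,r] to [q,r] − [p,r] + [p,q]. For instance
  ∂[0,6,7] = [6,7] − [0,7] + [0,6],
  ∂[3,4,7] = [4,7] − [3,7] + [3,4].
The resulting 24×16 matrix has rank 15, and its Smith normal form has invariant factors (1,1,1,1,1,1,1,1,1,1,1,1,1,1,1).

Now H_k = ker ∂_k / im ∂_{k+1}, so:

  H_0: rank C_0 − rank ∂_1 = 8 − 7 = 1, and the invariant factors of ∂_1 are all 1, so H_0 = Z.
  H_1: rank ker ∂_1 − rank ∂_2 = (24 − 7) − 15 = 2, and the invariant factors of ∂_2 are all 1, so H_1 = Z^2.
  H_2: rank ker ∂_2 − rank ∂_3 = (16 − 15) − 0 = 1, and there is no ∂_3, so H_2 = Z.

H_0 = Z,  H_1 = Z^2,  H_2 = Z.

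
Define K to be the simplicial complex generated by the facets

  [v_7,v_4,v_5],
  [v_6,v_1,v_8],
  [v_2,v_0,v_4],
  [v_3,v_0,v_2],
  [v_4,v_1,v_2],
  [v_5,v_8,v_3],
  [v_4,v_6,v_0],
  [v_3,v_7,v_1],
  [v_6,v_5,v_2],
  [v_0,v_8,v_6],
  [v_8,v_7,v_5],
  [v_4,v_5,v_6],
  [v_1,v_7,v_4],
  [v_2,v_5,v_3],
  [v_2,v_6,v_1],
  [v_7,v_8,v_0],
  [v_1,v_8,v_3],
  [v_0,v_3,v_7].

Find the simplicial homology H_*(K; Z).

H_0 = Z,  H_1 = Z × Z/2,  H_2 = 0.

K has 9 vertices, 27 edges, 18 triangles.
rank ∂_0 = 0, rank ∂_1 = 8 ⇒ b_0 = 9 − 0 − 8 = 1; all invariant factors of ∂_1 are 1 so no torsion. So H_0 = Z.
rank ∂_1 = 8, rank ∂_2 = 18 ⇒ b_1 = 27 − 8 − 18 = 1; ∂_2 has invariant factor(s) [2] giving torsion. So H_1 = Z × Z/2.
rank ∂_2 = 18, rank ∂_3 = 0 ⇒ b_2 = 18 − 18 − 0 = 0. So H_2 = 0.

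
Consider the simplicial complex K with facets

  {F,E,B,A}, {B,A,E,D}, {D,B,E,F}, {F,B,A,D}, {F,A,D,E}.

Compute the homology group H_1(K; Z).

We work with the vertex ordering A < B < D < E < F. The simplices of K, each written with vertices in increasing order, are:

  0-simplices (5): A, B, D, E, F
  1-simplices (10): AB, AD, AE, AF, BD, BE, BF, DE, DF, EF
  2-simplices (10): ABD, ABE, ABF, ADE, ADF, AEF, BDE, BDF, BEF, DEF
  3-simplices (5): ABDE, ABDF, ABEF, ADEF, BDEF

Hence C_0 ≅ Z^5, C_1 ≅ Z^10, C_2 ≅ Z^10, C_3 ≅ Z^5.

∂_1: C_1 → C_0 is given by ∂[p,q] = [q] − [p].
The resulting 5×10 matrix has rank 4, and its Smith normal form has invariant factors (1,1,1,1).

The boundary map ∂_2: C_2 → C_1 acts by ∂[p,q,r] = [q,r] − [p,r] + [p,q]. For instance
  ∂AEF = EF − AF + AE,
  ∂BDE = DE − BE + BD.
This gives a 10×10 integer matrix of rank 6; reducing to Smith normal form yields diagonal entries (1,1,1,1,1,1).

Boundary ∂_3: C_3 → C_2 sends each 3-simplex σ to the alternating sum Σ_i (−1)^i (σ with its i-th vertex removed). For instance
  ∂ABEF = BEF − AEF + ABF − ABE,
  ∂ADEF = DEF − AEF + ADF − ADE.
The 10×5 boundary matrix has rank 4 and Smith normal form diag(1,1,1,1).

Computing H_k = (kernel of ∂_k) / (image of ∂_{k+1}):

  H_1: rank ker ∂_1 − rank ∂_2 = (10 − 4) − 6 = 0, and the invariant factors of ∂_2 are all 1, so H_1 = 0.

(K is a triangulation of the 3-sphere S^3.)

H_1 = 0.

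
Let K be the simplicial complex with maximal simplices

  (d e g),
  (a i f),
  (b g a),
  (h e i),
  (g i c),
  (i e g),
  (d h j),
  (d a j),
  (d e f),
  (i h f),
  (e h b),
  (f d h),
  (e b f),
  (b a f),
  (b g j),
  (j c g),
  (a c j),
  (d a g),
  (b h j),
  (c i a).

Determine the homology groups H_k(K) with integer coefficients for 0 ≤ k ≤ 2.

H_0 ≅ Z,  H_1 ≅ Z ⊕ Z_2,  H_2 = 0.

Order the vertices as a < b < c < d < e < f < g < h < i < j. Listing each simplex with vertices in this order, K has dimension 2 with simplices:

  0-simplices (10): a, b, c, d, e, f, g, h, i, j
  1-simplices (30): ab, ac, ad, af, ag, ai, aj, be, bf, bg, bh, bj, cg, ci, cj, de, df, dg, dh, dj, ef, eg, eh, ei, fh, fi, gi, gj, hi, hj
  2-simplices (20): abf, abg, aci, acj, adg, adj, afi, bef, beh, bgj, bhj, cgi, cgj, def, deg, dfh, dhj, egi, ehi, fhi

Hence C_0 ≅ Z^10, C_1 ≅ Z^30, C_2 ≅ Z^20.

The boundary map ∂_1: C_1 → C_0 sends each edge [p,q] (with p < q) to q − p. For instance
  ∂gj = j − g.
As a 10×30 matrix over Z this has rank 9, with invariant factors (1,1,1,1,1,1,1,1,1).

Boundary ∂_2: C_2 → C_1 sends each 2-simplex [p,q,r] to [q,r] − [p,r] + [p,q]. For instance
  ∂ehi = hi − ei + eh,
  ∂def = ef − df + de.
The 30×20 boundary matrix has rank 20 and Smith normal form diag(1,1,1,1,1,1,1,1,1,1,1,1,1,1,1,1,1,1,1,2).

Now H_k = ker ∂_k / im ∂_{k+1}, so:

  H_0: rank C_0 − rank ∂_1 = 10 − 9 = 1, and the invariant factors of ∂_1 are all 1, so H_0 = Z.
  H_1: rank ker ∂_1 − rank ∂_2 = (30 − 9) − 20 = 1, and ∂_2 has invariant factor 2 > 1, so H_1 = Z ⊕ Z_2.
  H_2: rank ker ∂_2 − rank ∂_3 = (20 − 20) − 0 = 0, and there is no ∂_3, so H_2 = 0.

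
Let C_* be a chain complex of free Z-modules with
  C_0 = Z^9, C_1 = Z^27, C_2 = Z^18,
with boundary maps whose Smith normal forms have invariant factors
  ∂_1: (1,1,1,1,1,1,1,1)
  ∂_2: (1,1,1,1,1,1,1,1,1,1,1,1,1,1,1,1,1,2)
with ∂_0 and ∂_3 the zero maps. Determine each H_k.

H_0 = Z,  H_1 = Z ⊕ Z/2Z,  H_2 = 0.

H_0: b_0 = 9 − 0 − 8 = 1; torsion from ∂_1 factors > 1: none. So H_0 = Z.
H_1: b_1 = 27 − 8 − 18 = 1; torsion from ∂_2 factors > 1: [2]. So H_1 = Z ⊕ Z/2Z.
H_2: b_2 = 18 − 18 − 0 = 0; torsion from ∂_3 factors > 1: none. So H_2 = 0.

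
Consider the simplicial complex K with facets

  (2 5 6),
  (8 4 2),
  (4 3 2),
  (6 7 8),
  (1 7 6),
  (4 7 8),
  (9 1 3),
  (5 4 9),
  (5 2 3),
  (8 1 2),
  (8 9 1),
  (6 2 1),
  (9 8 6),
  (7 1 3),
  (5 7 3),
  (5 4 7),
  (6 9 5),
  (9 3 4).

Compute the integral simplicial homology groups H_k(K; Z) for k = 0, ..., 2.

Take the total order 1 < 2 < 3 < 4 < 5 < 6 < 7 < 8 < 9 on the vertex set. Then K (dimension 2) consists of the simplices:

  0-simplices (9): [1], [2], [3], [4], [5], [6], [7], [8], [9]
  1-simplices (27): (27 of them)
  2-simplices (18): [1,2,6], [1,2,8], [1,3,7], [1,3,9], [1,6,7], [1,8,9], [2,3,4], [2,3,5], [2,4,8], [2,5,6], [3,4,9], [3,5,7], [4,5,7], [4,5,9], [4,7,8], [5,6,9], [6,7,8], [6,8,9]

giving chain groups C_0 ≅ Z^9, C_1 ≅ Z^27, C_2 ≅ Z^18.

The boundary map ∂_1: C_1 → C_0 is given by ∂[p,q] = [q] − [p]. For instance
  ∂[8,9] = [9] − [8].
This gives a 9×27 integer matrix of rank 8; reducing to Smith normal form yields diagonal entries (1,1,1,1,1,1,1,1).

∂_2: C_2 → C_1 maps a triangle to the signed sum of its edges. For instance
  ∂[1,3,9] = [3,9] − [1,9] + [1,3],
  ∂[4,5,9] = [5,9] − [4,9] + [4,5].
As a 27×18 matrix over Z this has rank 18, with invariant factors (1,1,1,1,1,1,1,1,1,1,1,1,1,1,1,1,1,2).

From H_k ≅ ker(∂_k) / im(∂_{k+1}) we obtain:

  H_0: rank C_0 − rank ∂_1 = 9 − 8 = 1, and the invariant factors of ∂_1 are all 1, so H_0 = Z.
  H_1: rank ker ∂_1 − rank ∂_2 = (27 − 8) − 18 = 1, and ∂_2 has invariant factor 2 > 1, so H_1 = Z × Z/2.
  H_2: rank ker ∂_2 − rank ∂_3 = (18 − 18) − 0 = 0, and there is no ∂_3, so H_2 = 0.

H_0 ≅ Z,  H_1 ≅ Z × Z/2,  H_2 = 0.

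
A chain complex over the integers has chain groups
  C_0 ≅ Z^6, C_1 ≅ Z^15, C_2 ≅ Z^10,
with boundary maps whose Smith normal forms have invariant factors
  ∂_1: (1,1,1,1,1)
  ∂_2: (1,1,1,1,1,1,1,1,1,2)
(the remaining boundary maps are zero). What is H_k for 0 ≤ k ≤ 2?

H_0 ≅ Z,  H_1 ≅ Z/2Z,  H_2 = 0.

H_0: b_0 = 6 − 0 − 5 = 1; torsion from ∂_1 factors > 1: none. So H_0 ≅ Z.
H_1: b_1 = 15 − 5 − 10 = 0; torsion from ∂_2 factors > 1: [2]. So H_1 ≅ Z/2Z.
H_2: b_2 = 10 − 10 − 0 = 0; torsion from ∂_3 factors > 1: none. So H_2 ≅ 0.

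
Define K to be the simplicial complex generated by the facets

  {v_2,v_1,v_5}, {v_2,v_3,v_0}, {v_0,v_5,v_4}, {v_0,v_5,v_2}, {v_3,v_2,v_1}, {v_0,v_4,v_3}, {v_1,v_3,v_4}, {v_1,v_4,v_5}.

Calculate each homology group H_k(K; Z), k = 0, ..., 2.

Fix the vertex order v_0 < v_1 < v_2 < v_3 < v_4 < v_5 and write every simplex with vertices in increasing order. Then dim K = 2 and the simplices of K are:

  0-simplices (6): [v_0], [v_1], [v_2], [v_3], [v_4], [v_5]
  1-simplices (12): [v_0,v_2], [v_0,v_3], [v_0,v_4], [v_0,v_5], [v_1,v_2], [v_1,v_3], [v_1,v_4], [v_1,v_5], [v_2,v_3], [v_2,v_5], [v_3,v_4], [v_4,v_5]
  2-simplices (8): [v_0,v_2,v_3], [v_0,v_2,v_5], [v_0,v_3,v_4], [v_0,v_4,v_5], [v_1,v_2,v_3], [v_1,v_2,v_5], [v_1,v_3,v_4], [v_1,v_4,v_5]

giving chain groups C_0 ≅ Z^6, C_1 ≅ Z^12, C_2 ≅ Z^8.

Boundary ∂_1: C_1 → C_0 is given by ∂[p,q] = [q] − [p].
This gives a 6×12 integer matrix of rank 5; reducing to Smith normal form yields diagonal entries (1,1,1,1,1).

∂_2: C_2 → C_1 acts by ∂[p,q,r] = [q,r] − [p,r] + [p,q]. For instance
  ∂[v_0,v_2,v_3] = [v_2,v_3] − [v_0,v_3] + [v_0,v_2],
  ∂[v_1,v_4,v_5] = [v_4,v_5] − [v_1,v_5] + [v_1,v_4].
This gives a 12×8 integer matrix of rank 7; reducing to Smith normal form yields diagonal entries (1,1,1,1,1,1,1).

Reading off H_k = ker ∂_k / im ∂_{k+1}:

  H_0: rank C_0 − rank ∂_1 = 6 − 5 = 1, and the invariant factors of ∂_1 are all 1, so H_0 = Z.
  H_1: rank ker ∂_1 − rank ∂_2 = (12 − 5) − 7 = 0, and the invariant factors of ∂_2 are all 1, so H_1 = 0.
  H_2: rank ker ∂_2 − rank ∂_3 = (8 − 7) − 0 = 1, and there is no ∂_3, so H_2 = Z.

As a check, the Euler characteristic is 6 − 12 + 8 = 2, which agrees with 1 − 0 + 1 = 2.

H_0 ≅ Z,  H_1 = 0,  H_2 ≅ Z.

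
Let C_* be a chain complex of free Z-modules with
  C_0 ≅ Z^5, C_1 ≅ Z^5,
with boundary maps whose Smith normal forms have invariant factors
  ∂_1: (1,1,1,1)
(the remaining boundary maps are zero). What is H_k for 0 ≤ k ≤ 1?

H_0: b_0 = 5 − 0 − 4 = 1; torsion from ∂_1 factors > 1: none. So H_0 = Z.
H_1: b_1 = 5 − 4 − 0 = 1; torsion from ∂_2 factors > 1: none. So H_1 = Z.

H_0 = Z,  H_1 = Z.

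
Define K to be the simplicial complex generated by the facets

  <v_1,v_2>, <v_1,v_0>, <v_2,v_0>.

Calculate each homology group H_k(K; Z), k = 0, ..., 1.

K has 3 vertices, 3 edges.
rank ∂_0 = 0, rank ∂_1 = 2 ⇒ b_0 = 3 − 0 − 2 = 1; all invariant factors of ∂_1 are 1 so no torsion. So H_0 ≅ Z.
rank ∂_1 = 2, rank ∂_2 = 0 ⇒ b_1 = 3 − 2 − 0 = 1. So H_1 ≅ Z.

H_0 ≅ Z,  H_1 ≅ Z.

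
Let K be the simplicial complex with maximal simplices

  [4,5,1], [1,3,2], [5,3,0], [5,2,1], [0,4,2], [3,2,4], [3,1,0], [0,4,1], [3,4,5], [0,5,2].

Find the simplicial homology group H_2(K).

Take the total order 0 < 1 < 2 < 3 < 4 < 5 on the vertex set. Then K (dimension 2) consists of the simplices:

  0-simplices (6): [0], [1], [2], [3], [4], [5]
  1-simplices (15): [0,1], [0,2], [0,3], [0,4], [0,5], [1,2], [1,3], [1,4], [1,5], [2,3], [2,4], [2,5], [3,4], [3,5], [4,5]
  2-simplices (10): [0,1,3], [0,1,4], [0,2,4], [0,2,5], [0,3,5], [1,2,3], [1,2,5], [1,4,5], [2,3,4], [3,4,5]

so the chain groups are C_0 ≅ Z^6, C_1 ≅ Z^15, C_2 ≅ Z^10.

∂_1: C_1 → C_0 is given by ∂[p,q] = [q] − [p].
This gives a 6×15 integer matrix of rank 5; reducing to Smith normal form yields diagonal entries (1,1,1,1,1).

The boundary map ∂_2: C_2 → C_1 sends each 2-simplex [p,q,r] to [q,r] − [p,r] + [p,q]. For instance
  ∂[0,2,4] = [2,4] − [0,4] + [0,2],
  ∂[3,4,5] = [4,5] − [3,5] + [3,4].
As a 15×10 matrix over Z this has rank 10, with invariant factors (1,1,1,1,1,1,1,1,1,2).

Reading off H_k = ker ∂_k / im ∂_{k+1}:

  H_2: rank ker ∂_2 − rank ∂_3 = (10 − 10) − 0 = 0, and there is no ∂_3, so H_2 ≅ 0.

H_2 ≅ 0.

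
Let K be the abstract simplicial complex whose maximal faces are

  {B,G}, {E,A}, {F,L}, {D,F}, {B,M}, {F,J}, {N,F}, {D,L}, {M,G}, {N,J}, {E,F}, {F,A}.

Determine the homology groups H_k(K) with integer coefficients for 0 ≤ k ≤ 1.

Fix the vertex order A < B < D < E < F < G < J < L < M < N and write every simplex with vertices in increasing order. Then dim K = 1 and the simplices of K are:

  0-simplices (10): A, B, D, E, F, G, J, L, M, N
  1-simplices (12): AE, AF, BG, BM, DF, DL, EF, FJ, FL, FN, GM, JN

Hence C_0 ≅ Z^10, C_1 ≅ Z^12.

∂_1: C_1 → C_0 maps an edge to its endpoints' difference, ∂[p,q] = q − p.
This gives a 10×12 integer matrix of rank 8; reducing to Smith normal form yields diagonal entries (1,1,1,1,1,1,1,1).

From H_k ≅ ker(∂_k) / im(∂_{k+1}) we obtain:

  H_0: rank C_0 − rank ∂_1 = 10 − 8 = 2, and the invariant factors of ∂_1 are all 1, so H_0 = Z^2.
  H_1: rank ker ∂_1 − rank ∂_2 = (12 − 8) − 0 = 4, and there is no ∂_2, so H_1 = Z^4.

As a check, the Euler characteristic is 10 − 12 = -2, which agrees with 2 − 4 = -2.

H_0 = Z^2,  H_1 = Z^4.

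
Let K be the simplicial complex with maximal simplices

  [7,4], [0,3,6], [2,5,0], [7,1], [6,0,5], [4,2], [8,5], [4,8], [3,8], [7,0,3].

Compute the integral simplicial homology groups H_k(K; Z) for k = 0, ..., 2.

H_0 ≅ Z,  H_1 ≅ Z^3,  H_2 = 0.

We work with the vertex ordering 0 < 1 < 2 < 3 < 4 < 5 < 6 < 7 < 8. The simplices of K, each written with vertices in increasing order, are:

  0-simplices (9): [0], [1], [2], [3], [4], [5], [6], [7], [8]
  1-simplices (15): [0,2], [0,3], [0,5], [0,6], [0,7], [1,7], [2,4], [2,5], [3,6], [3,7], [3,8], [4,7], [4,8], [5,6], [5,8]
  2-simplices (4): [0,2,5], [0,3,6], [0,3,7], [0,5,6]

so the chain groups are C_0 ≅ Z^9, C_1 ≅ Z^15, C_2 ≅ Z^4.

Boundary ∂_1: C_1 → C_0 is given by ∂[p,q] = [q] − [p].
This gives a 9×15 integer matrix of rank 8; reducing to Smith normal form yields diagonal entries (1,1,1,1,1,1,1,1).

Boundary ∂_2: C_2 → C_1 acts by ∂[p,q,r] = [q,r] − [p,r] + [p,q]. For instance
  ∂[0,3,7] = [3,7] − [0,7] + [0,3],
  ∂[0,2,5] = [2,5] − [0,5] + [0,2].
As a 15×4 matrix over Z this has rank 4, with invariant factors (1,1,1,1).

Now H_k = ker ∂_k / im ∂_{k+1}, so:

  H_0: rank C_0 − rank ∂_1 = 9 − 8 = 1, and the invariant factors of ∂_1 are all 1, so H_0 = Z.
  H_1: rank ker ∂_1 − rank ∂_2 = (15 − 8) − 4 = 3, and the invariant factors of ∂_2 are all 1, so H_1 = Z^3.
  H_2: rank ker ∂_2 − rank ∂_3 = (4 − 4) − 0 = 0, and there is no ∂_3, so H_2 = 0.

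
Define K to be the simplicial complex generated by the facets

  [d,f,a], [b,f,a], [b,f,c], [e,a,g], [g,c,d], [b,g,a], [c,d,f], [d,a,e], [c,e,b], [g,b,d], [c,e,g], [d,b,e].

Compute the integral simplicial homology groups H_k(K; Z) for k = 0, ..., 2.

H_0 ≅ Z,  H_1 ≅ Z/2,  H_2 = 0.

Order the vertices as a < b < c < d < e < f < g. Listing each simplex with vertices in this order, K has dimension 2 with simplices:

  0-simplices (7): a, b, c, d, e, f, g
  1-simplices (18): ab, ad, ae, af, ag, bc, bd, be, bf, bg, cd, ce, cf, cg, de, df, dg, eg
  2-simplices (12): abf, abg, ade, adf, aeg, bce, bcf, bde, bdg, cdf, cdg, ceg

so the chain groups are C_0 ≅ Z^7, C_1 ≅ Z^18, C_2 ≅ Z^12.

Boundary ∂_1: C_1 → C_0 is given by ∂[p,q] = [q] − [p].
As a 7×18 matrix over Z this has rank 6, with invariant factors (1,1,1,1,1,1).

Boundary ∂_2: C_2 → C_1 maps a triangle to the signed sum of its edges. For instance
  ∂cdg = dg − cg + cd,
  ∂cdf = df − cf + cd.
The 18×12 boundary matrix has rank 12 and Smith normal form diag(1,1,1,1,1,1,1,1,1,1,1,2).

From H_k ≅ ker(∂_k) / im(∂_{k+1}) we obtain:

  H_0: rank C_0 − rank ∂_1 = 7 − 6 = 1, and the invariant factors of ∂_1 are all 1, so H_0 = Z.
  H_1: rank ker ∂_1 − rank ∂_2 = (18 − 6) − 12 = 0, and ∂_2 has invariant factor 2 > 1, so H_1 = Z/2.
  H_2: rank ker ∂_2 − rank ∂_3 = (12 − 12) − 0 = 0, and there is no ∂_3, so H_2 = 0.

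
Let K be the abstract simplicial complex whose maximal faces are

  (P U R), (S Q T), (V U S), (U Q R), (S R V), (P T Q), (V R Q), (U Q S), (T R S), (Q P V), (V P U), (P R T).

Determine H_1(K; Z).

H_1 ≅ Z/2.

We work with the vertex ordering P < Q < R < S < T < U < V. The simplices of K, each written with vertices in increasing order, are:

  0-simplices (7): P, Q, R, S, T, U, V
  1-simplices (18): PQ, PR, PT, PU, PV, QR, QS, QT, QU, QV, RS, RT, RU, RV, ST, SU, SV, UV
  2-simplices (12): PQT, PQV, PRT, PRU, PUV, QRU, QRV, QST, QSU, RST, RSV, SUV

so the chain groups are C_0 ≅ Z^7, C_1 ≅ Z^18, C_2 ≅ Z^12.

∂_1: C_1 → C_0 maps an edge to its endpoints' difference, ∂[p,q] = q − p. For instance
  ∂QR = R − Q.
As a 7×18 matrix over Z this has rank 6, with invariant factors (1,1,1,1,1,1).

Boundary ∂_2: C_2 → C_1 sends each 2-simplex [p,q,r] to [q,r] − [p,r] + [p,q]. For instance
  ∂PRU = RU − PU + PR,
  ∂PUV = UV − PV + PU.
The 18×12 boundary matrix has rank 12 and Smith normal form diag(1,1,1,1,1,1,1,1,1,1,1,2).

Reading off H_k = ker ∂_k / im ∂_{k+1}:

  H_1: rank ker ∂_1 − rank ∂_2 = (18 − 6) − 12 = 0, and ∂_2 has invariant factor 2 > 1, so H_1 ≅ Z/2.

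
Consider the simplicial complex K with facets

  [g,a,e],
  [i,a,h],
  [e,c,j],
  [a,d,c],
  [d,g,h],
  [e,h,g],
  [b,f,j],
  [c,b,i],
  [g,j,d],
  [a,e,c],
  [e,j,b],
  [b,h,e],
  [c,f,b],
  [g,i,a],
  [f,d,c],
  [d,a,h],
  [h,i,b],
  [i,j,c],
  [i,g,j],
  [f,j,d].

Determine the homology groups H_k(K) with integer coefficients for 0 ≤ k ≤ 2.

We work with the vertex ordering a < b < c < d < e < f < g < h < i < j. The simplices of K, each written with vertices in increasing order, are:

  0-simplices (10): a, b, c, d, e, f, g, h, i, j
  1-simplices (30): ac, ad, ae, ag, ah, ai, bc, be, bf, bh, bi, bj, cd, ce, cf, ci, cj, df, dg, dh, dj, eg, eh, ej, fj, gh, gi, gj, hi, ij
  2-simplices (20): acd, ace, adh, aeg, agi, ahi, bcf, bci, beh, bej, bfj, bhi, cdf, cej, cij, dfj, dgh, dgj, egh, gij

Hence C_0 ≅ Z^10, C_1 ≅ Z^30, C_2 ≅ Z^20.

∂_1: C_1 → C_0 is given by ∂[p,q] = [q] − [p]. For instance
  ∂bf = f − b.
The 10×30 boundary matrix has rank 9 and Smith normal form diag(1,1,1,1,1,1,1,1,1).

∂_2: C_2 → C_1 sends each 2-simplex [p,q,r] to [q,r] − [p,r] + [p,q]. For instance
  ∂acd = cd − ad + ac,
  ∂egh = gh − eh + eg.
The resulting 30×20 matrix has rank 20, and its Smith normal form has invariant factors (1,1,1,1,1,1,1,1,1,1,1,1,1,1,1,1,1,1,1,2).

Now H_k = ker ∂_k / im ∂_{k+1}, so:

  H_0: rank C_0 − rank ∂_1 = 10 − 9 = 1, and the invariant factors of ∂_1 are all 1, so H_0 ≅ Z.
  H_1: rank ker ∂_1 − rank ∂_2 = (30 − 9) − 20 = 1, and ∂_2 has invariant factor 2 > 1, so H_1 ≅ Z ⊕ Z/2.
  H_2: rank ker ∂_2 − rank ∂_3 = (20 − 20) − 0 = 0, and there is no ∂_3, so H_2 ≅ 0.

As a check, the Euler characteristic is 10 − 30 + 20 = 0, which agrees with 1 − 1 + 0 = 0.

H_0 = Z,  H_1 = Z ⊕ Z/2,  H_2 = 0.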